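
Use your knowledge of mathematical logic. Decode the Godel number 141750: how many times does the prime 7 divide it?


Factorize 141750 by dividing by 7 repeatedly.
Division steps: 7 divides 141750 exactly 1 time(s).
Exponent of 7 = 1

1


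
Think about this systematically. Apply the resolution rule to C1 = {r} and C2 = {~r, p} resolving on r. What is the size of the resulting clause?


Remove r from C1 and ~r from C2.
C1 remainder: {}
C2 remainder: {p}
Union (resolvent): {p}
Resolvent has 1 literal(s).

1


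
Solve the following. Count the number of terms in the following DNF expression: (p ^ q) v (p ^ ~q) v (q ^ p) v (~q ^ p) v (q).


A DNF formula is a disjunction of terms (conjunctions).
Terms are separated by v.
Counting the disjuncts: 5 terms.

5


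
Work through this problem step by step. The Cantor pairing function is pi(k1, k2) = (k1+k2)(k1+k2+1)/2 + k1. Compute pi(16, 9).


k1 + k2 = 25
(k1+k2)(k1+k2+1)/2 = 25 * 26 / 2 = 325
pi = 325 + 16 = 341

341


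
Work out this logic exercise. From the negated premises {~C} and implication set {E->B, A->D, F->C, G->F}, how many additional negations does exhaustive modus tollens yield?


Initial negated facts: {~C}
Apply modus tollens to closure:
  ~C and F->C  =>  ~F
  ~F and G->F  =>  ~G
Final negated: {~C, ~F, ~G}
New negations: {~F, ~G}
Count = 2

2


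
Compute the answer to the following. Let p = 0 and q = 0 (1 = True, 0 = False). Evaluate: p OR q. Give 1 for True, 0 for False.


p = 0, q = 0
Operation: p OR q
Evaluate: 0 OR 0 = 0

0


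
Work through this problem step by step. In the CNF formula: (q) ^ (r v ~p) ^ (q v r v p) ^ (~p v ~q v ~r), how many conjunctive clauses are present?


A CNF formula is a conjunction of clauses.
Clauses are separated by ^.
Counting the conjuncts: 4 clauses.

4


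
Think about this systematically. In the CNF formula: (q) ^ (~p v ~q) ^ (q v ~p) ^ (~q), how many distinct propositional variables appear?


Identify each variable that appears in the formula.
Variables found: p, q
Count = 2

2


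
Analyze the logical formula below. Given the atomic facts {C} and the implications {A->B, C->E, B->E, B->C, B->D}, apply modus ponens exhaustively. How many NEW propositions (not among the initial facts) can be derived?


Initial facts: {C}
Apply modus ponens to closure:
  C and C->E  =>  E
Final known: {C, E}
New propositions: {E}
Count = 1

1


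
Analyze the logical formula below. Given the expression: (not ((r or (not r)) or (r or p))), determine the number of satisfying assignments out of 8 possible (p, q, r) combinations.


Check all 8 assignments:
p=0, q=0, r=0: 0
p=0, q=0, r=1: 0
p=0, q=1, r=0: 0
p=0, q=1, r=1: 0
p=1, q=0, r=0: 0
p=1, q=0, r=1: 0
p=1, q=1, r=0: 0
p=1, q=1, r=1: 0
Count of True = 0

0


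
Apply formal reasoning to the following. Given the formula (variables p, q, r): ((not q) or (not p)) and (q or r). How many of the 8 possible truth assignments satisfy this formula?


Evaluate all 8 assignments for p, q, r:
p=0, q=0, r=0: 0
p=0, q=0, r=1: 1
p=0, q=1, r=0: 1
p=0, q=1, r=1: 1
p=1, q=0, r=0: 0
p=1, q=0, r=1: 1
p=1, q=1, r=0: 0
p=1, q=1, r=1: 0
Satisfying count = 4

4


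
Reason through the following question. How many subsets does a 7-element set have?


The power set of a set with n elements has 2^n elements.
|P(S)| = 2^7 = 128

128


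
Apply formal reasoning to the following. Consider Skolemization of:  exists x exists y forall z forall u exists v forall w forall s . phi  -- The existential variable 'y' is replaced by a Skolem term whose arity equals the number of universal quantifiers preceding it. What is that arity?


Quantifier prefix: exists x exists y forall z forall u exists v forall w forall s
'y' is existentially quantified at position 2.
No universal quantifiers precede it.
Skolem function arity = 0 (a Skolem constant)

0


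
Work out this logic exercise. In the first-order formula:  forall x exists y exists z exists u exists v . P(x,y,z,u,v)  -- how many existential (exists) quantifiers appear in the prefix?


Quantifier prefix: forall x exists y exists z exists u exists v
Mark each quantifier type:
  U E E E E
Universal count = 1, Existential count = 4
Asked for existential (exists) quantifiers: 4

4


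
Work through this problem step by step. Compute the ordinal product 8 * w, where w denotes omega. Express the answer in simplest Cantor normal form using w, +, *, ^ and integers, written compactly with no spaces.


Compute 8 * w.
Ordinal * is associative and left-distributive over +, but NOT commutative; for finite n>1, n*w = w but w*n stays w*n.
For finite n>0, n * w = sup{n*k : k<w} = w. So 8 * w = w.
Result = w

w


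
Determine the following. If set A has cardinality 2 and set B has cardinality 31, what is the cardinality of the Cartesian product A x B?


The Cartesian product A x B contains all ordered pairs (a, b).
|A x B| = |A| * |B| = 2 * 31 = 62

62


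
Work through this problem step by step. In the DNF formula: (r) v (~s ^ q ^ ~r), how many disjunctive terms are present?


A DNF formula is a disjunction of terms (conjunctions).
Terms are separated by v.
Counting the disjuncts: 2 terms.

2


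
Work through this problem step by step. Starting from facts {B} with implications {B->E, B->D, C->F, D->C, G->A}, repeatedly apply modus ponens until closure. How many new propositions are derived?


Initial facts: {B}
Apply modus ponens to closure:
  B and B->E  =>  E
  B and B->D  =>  D
  D and D->C  =>  C
  C and C->F  =>  F
Final known: {B, C, D, E, F}
New propositions: {C, D, E, F}
Count = 4

4


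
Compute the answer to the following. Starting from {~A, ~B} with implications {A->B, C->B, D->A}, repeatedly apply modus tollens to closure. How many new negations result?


Initial negated facts: {~A, ~B}
Apply modus tollens to closure:
  ~B and C->B  =>  ~C
  ~A and D->A  =>  ~D
Final negated: {~A, ~B, ~C, ~D}
New negations: {~C, ~D}
Count = 2

2


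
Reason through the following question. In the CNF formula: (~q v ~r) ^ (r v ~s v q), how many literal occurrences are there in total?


Counting literals in each clause:
Clause 1: 2 literal(s)
Clause 2: 3 literal(s)
Total = 5

5


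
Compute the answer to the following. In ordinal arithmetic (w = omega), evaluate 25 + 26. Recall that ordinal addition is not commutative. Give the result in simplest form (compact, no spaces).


Compute 25 + 26.
Ordinal + is associative but NOT commutative; for finite n>0, n + w = w but w + n stays w+n.
Both operands finite; ordinal + agrees with natural +: 25 + 26 = 51.
Result = 51

51


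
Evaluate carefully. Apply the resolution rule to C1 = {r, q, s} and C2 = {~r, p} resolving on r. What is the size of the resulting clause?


Remove r from C1 and ~r from C2.
C1 remainder: {q, s}
C2 remainder: {p}
Union (resolvent): {p, q, s}
Resolvent has 3 literal(s).

3


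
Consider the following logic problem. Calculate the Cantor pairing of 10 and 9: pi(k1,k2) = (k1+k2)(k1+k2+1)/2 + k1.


k1 + k2 = 19
(k1+k2)(k1+k2+1)/2 = 19 * 20 / 2 = 190
pi = 190 + 10 = 200

200


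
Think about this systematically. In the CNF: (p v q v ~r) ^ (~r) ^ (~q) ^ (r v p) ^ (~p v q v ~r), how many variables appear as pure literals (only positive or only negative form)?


Check each variable for pure literal status:
p: mixed (not pure)
q: mixed (not pure)
r: mixed (not pure)
Pure literal count = 0

0


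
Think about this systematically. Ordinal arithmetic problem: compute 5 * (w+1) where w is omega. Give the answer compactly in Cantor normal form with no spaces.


Compute 5 * (w+1).
Ordinal * is associative and left-distributive over +, but NOT commutative; for finite n>1, n*w = w but w*n stays w*n.
By left-distributivity: 5 * (w+1) = 5*w + 5*1 = w + 5 = w+5.
Result = w+5

w+5


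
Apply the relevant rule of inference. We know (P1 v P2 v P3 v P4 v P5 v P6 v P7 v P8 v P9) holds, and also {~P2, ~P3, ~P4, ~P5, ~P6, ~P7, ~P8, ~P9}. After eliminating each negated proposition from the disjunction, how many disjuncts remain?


Original disjuncts (9): P1, P2, P3, P4, P5, P6, P7, P8, P9
Negated (eliminate): ~P2, ~P3, ~P4, ~P5, ~P6, ~P7, ~P8, ~P9
Remaining disjuncts: P1
Count = 9 - 8 = 1

1


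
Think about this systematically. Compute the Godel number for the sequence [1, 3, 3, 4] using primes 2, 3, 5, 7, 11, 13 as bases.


Encode each element as an exponent of the corresponding prime:
  2^1 = 2
  3^3 = 27
  5^3 = 125
  7^4 = 2401
Product = 2 * 27 * 125 * 2401 = 16206750

16206750


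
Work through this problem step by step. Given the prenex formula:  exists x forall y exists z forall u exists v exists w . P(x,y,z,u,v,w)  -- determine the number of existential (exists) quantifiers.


Quantifier prefix: exists x forall y exists z forall u exists v exists w
Mark each quantifier type:
  E U E U E E
Universal count = 2, Existential count = 4
Asked for existential (exists) quantifiers: 4

4


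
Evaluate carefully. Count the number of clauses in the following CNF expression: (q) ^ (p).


A CNF formula is a conjunction of clauses.
Clauses are separated by ^.
Counting the conjuncts: 2 clauses.

2


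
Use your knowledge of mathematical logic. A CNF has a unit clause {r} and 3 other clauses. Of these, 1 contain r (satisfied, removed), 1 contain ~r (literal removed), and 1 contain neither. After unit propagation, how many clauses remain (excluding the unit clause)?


Satisfied (removed): 1
Shortened (remain): 1
Unchanged (remain): 1
Remaining = 1 + 1 = 2

2


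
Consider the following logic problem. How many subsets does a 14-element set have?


The power set of a set with n elements has 2^n elements.
|P(S)| = 2^14 = 16384

16384


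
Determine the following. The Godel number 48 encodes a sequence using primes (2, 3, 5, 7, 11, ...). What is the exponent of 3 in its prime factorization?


Factorize 48 by dividing by 3 repeatedly.
Division steps: 3 divides 48 exactly 1 time(s).
Exponent of 3 = 1

1


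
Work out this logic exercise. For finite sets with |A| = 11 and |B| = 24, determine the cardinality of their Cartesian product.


The Cartesian product A x B contains all ordered pairs (a, b).
|A x B| = |A| * |B| = 11 * 24 = 264

264


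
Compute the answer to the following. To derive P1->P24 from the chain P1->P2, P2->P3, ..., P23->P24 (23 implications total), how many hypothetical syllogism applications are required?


With 23 implications in a chain connecting 24 propositions:
P1->P2, P2->P3, ..., P23->P24
Steps needed = (number of implications) - 1 = 23 - 1 = 22

22


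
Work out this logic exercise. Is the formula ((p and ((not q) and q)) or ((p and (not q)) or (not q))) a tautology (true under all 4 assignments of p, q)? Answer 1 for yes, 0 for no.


Check all 4 assignments:
p=0, q=0: 1
p=0, q=1: 0
p=1, q=0: 1
p=1, q=1: 0
Satisfying count = 2/4.
Tautology iff count = 4: no.

0


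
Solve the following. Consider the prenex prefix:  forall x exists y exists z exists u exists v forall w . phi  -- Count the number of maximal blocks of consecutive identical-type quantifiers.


Quantifier-type sequence: A E E E E A  (A=forall, E=exists)
Group into maximal same-type runs:
  Ax1 | Ex4 | Ax1
Number of blocks = 3

3


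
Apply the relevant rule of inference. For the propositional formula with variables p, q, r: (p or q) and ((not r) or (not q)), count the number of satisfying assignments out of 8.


Evaluate all 8 assignments for p, q, r:
p=0, q=0, r=0: 0
p=0, q=0, r=1: 0
p=0, q=1, r=0: 1
p=0, q=1, r=1: 0
p=1, q=0, r=0: 1
p=1, q=0, r=1: 1
p=1, q=1, r=0: 1
p=1, q=1, r=1: 0
Satisfying count = 4

4


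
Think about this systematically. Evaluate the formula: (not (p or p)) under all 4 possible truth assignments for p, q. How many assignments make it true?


Check all 4 assignments:
p=0, q=0: 1
p=0, q=1: 1
p=1, q=0: 0
p=1, q=1: 0
Count of True = 2

2


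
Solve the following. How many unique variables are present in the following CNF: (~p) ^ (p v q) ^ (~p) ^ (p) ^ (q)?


Identify each variable that appears in the formula.
Variables found: p, q
Count = 2

2


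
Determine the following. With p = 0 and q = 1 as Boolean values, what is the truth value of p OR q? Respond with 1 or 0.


p = 0, q = 1
Operation: p OR q
Evaluate: 0 OR 1 = 1

1


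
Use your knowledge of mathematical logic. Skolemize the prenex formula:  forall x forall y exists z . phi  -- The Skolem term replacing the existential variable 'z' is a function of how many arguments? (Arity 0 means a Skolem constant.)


Quantifier prefix: forall x forall y exists z
'z' is existentially quantified at position 3.
Universal variables preceding it: x, y
Skolem function arity = 2

2


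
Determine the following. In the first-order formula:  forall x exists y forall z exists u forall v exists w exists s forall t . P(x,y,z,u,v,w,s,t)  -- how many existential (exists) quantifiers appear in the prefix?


Quantifier prefix: forall x exists y forall z exists u forall v exists w exists s forall t
Mark each quantifier type:
  U E U E U E E U
Universal count = 4, Existential count = 4
Asked for existential (exists) quantifiers: 4

4


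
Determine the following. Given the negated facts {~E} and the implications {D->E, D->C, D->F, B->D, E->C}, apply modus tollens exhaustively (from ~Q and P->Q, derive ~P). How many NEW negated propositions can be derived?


Initial negated facts: {~E}
Apply modus tollens to closure:
  ~E and D->E  =>  ~D
  ~D and B->D  =>  ~B
Final negated: {~B, ~D, ~E}
New negations: {~B, ~D}
Count = 2

2


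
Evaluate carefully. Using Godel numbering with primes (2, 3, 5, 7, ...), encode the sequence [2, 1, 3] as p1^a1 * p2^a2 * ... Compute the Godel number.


Encode each element as an exponent of the corresponding prime:
  2^2 = 4
  3^1 = 3
  5^3 = 125
Product = 4 * 3 * 125 = 1500

1500


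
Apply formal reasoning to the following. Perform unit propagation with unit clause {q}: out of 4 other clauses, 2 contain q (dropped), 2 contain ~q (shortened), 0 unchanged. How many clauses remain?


Satisfied (removed): 2
Shortened (remain): 2
Unchanged (remain): 0
Remaining = 2 + 0 = 2

2


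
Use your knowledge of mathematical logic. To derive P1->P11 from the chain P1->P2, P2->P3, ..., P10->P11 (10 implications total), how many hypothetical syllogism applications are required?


With 10 implications in a chain connecting 11 propositions:
P1->P2, P2->P3, ..., P10->P11
Steps needed = (number of implications) - 1 = 10 - 1 = 9

9


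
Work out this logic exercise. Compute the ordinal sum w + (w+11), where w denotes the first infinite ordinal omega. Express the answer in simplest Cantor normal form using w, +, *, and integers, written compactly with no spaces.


Compute w + (w+11).
Ordinal + is associative but NOT commutative; for finite n>0, n + w = w but w + n stays w+n.
w + (w+11) = (w+w) + 11 = w*2+11.
Result = w*2+11

w*2+11


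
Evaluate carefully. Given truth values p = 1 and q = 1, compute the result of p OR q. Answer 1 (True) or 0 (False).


p = 1, q = 1
Operation: p OR q
Evaluate: 1 OR 1 = 1

1


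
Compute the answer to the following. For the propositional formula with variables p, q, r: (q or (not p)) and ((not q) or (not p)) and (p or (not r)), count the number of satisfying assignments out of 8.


Evaluate all 8 assignments for p, q, r:
p=0, q=0, r=0: 1
p=0, q=0, r=1: 0
p=0, q=1, r=0: 1
p=0, q=1, r=1: 0
p=1, q=0, r=0: 0
p=1, q=0, r=1: 0
p=1, q=1, r=0: 0
p=1, q=1, r=1: 0
Satisfying count = 2

2


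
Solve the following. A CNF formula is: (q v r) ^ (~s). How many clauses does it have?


A CNF formula is a conjunction of clauses.
Clauses are separated by ^.
Counting the conjuncts: 2 clauses.

2


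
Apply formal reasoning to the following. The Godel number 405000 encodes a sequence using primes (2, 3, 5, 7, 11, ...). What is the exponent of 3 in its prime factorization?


Factorize 405000 by dividing by 3 repeatedly.
Division steps: 3 divides 405000 exactly 4 time(s).
Exponent of 3 = 4

4


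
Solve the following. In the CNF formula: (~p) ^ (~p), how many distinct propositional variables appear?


Identify each variable that appears in the formula.
Variables found: p
Count = 1

1


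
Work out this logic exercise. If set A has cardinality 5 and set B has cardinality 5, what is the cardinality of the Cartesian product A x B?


The Cartesian product A x B contains all ordered pairs (a, b).
|A x B| = |A| * |B| = 5 * 5 = 25

25


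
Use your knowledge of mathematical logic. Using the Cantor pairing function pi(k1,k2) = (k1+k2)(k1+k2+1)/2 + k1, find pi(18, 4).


k1 + k2 = 22
(k1+k2)(k1+k2+1)/2 = 22 * 23 / 2 = 253
pi = 253 + 18 = 271

271


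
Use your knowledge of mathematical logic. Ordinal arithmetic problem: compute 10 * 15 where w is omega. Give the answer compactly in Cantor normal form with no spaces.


Compute 10 * 15.
Ordinal * is associative and left-distributive over +, but NOT commutative; for finite n>1, n*w = w but w*n stays w*n.
Both finite; ordinal * agrees with natural *: 10 * 15 = 150.
Result = 150

150


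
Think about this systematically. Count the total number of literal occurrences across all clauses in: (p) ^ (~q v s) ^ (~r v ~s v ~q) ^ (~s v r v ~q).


Counting literals in each clause:
Clause 1: 1 literal(s)
Clause 2: 2 literal(s)
Clause 3: 3 literal(s)
Clause 4: 3 literal(s)
Total = 9

9


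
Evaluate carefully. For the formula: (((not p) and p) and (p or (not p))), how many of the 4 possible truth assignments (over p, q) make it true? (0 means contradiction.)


Check all 4 assignments:
p=0, q=0: 0
p=0, q=1: 0
p=1, q=0: 0
p=1, q=1: 0
Count of True = 0

0


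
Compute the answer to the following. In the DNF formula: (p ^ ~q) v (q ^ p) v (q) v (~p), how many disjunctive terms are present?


A DNF formula is a disjunction of terms (conjunctions).
Terms are separated by v.
Counting the disjuncts: 4 terms.

4


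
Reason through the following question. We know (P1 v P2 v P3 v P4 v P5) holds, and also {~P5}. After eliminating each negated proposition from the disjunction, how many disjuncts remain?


Original disjuncts (5): P1, P2, P3, P4, P5
Negated (eliminate): ~P5
Remaining disjuncts: P1, P2, P3, P4
Count = 5 - 1 = 4

4


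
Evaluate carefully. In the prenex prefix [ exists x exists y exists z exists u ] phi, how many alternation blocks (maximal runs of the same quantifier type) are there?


Quantifier-type sequence: E E E E  (A=forall, E=exists)
Group into maximal same-type runs:
  Ex4
Number of blocks = 1

1


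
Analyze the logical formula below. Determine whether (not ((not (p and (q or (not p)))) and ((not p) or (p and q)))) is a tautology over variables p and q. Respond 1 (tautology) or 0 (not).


Check all 4 assignments:
p=0, q=0: 0
p=0, q=1: 0
p=1, q=0: 1
p=1, q=1: 1
Satisfying count = 2/4.
Tautology iff count = 4: no.

0


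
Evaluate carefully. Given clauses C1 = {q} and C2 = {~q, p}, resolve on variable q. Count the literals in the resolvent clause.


Remove q from C1 and ~q from C2.
C1 remainder: {}
C2 remainder: {p}
Union (resolvent): {p}
Resolvent has 1 literal(s).

1


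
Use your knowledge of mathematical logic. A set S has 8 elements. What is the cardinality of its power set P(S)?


The power set of a set with n elements has 2^n elements.
|P(S)| = 2^8 = 256

256


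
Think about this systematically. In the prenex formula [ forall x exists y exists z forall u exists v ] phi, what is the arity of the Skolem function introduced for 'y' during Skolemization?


Quantifier prefix: forall x exists y exists z forall u exists v
'y' is existentially quantified at position 2.
Universal variables preceding it: x
Skolem function arity = 1

1


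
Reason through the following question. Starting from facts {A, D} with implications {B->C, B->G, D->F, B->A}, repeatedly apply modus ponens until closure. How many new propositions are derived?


Initial facts: {A, D}
Apply modus ponens to closure:
  D and D->F  =>  F
Final known: {A, D, F}
New propositions: {F}
Count = 1

1


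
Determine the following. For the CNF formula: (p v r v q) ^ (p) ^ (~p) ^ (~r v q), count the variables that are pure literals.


Check each variable for pure literal status:
p: mixed (not pure)
q: pure positive
r: mixed (not pure)
Pure literal count = 1

1


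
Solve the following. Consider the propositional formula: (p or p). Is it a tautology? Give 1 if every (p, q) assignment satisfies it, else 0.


Check all 4 assignments:
p=0, q=0: 0
p=0, q=1: 0
p=1, q=0: 1
p=1, q=1: 1
Satisfying count = 2/4.
Tautology iff count = 4: no.

0


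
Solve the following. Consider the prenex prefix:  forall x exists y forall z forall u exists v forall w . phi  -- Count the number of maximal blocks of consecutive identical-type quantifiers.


Quantifier-type sequence: A E A A E A  (A=forall, E=exists)
Group into maximal same-type runs:
  Ax1 | Ex1 | Ax2 | Ex1 | Ax1
Number of blocks = 5

5


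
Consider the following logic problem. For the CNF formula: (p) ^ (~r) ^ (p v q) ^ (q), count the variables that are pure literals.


Check each variable for pure literal status:
p: pure positive
q: pure positive
r: pure negative
Pure literal count = 3

3


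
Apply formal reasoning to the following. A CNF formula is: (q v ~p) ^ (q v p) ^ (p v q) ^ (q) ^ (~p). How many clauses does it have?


A CNF formula is a conjunction of clauses.
Clauses are separated by ^.
Counting the conjuncts: 5 clauses.

5


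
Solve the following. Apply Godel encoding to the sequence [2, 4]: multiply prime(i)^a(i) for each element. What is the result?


Encode each element as an exponent of the corresponding prime:
  2^2 = 4
  3^4 = 81
Product = 4 * 81 = 324

324


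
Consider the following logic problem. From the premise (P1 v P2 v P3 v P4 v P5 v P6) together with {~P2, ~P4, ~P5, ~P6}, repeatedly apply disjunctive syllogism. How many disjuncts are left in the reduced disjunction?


Original disjuncts (6): P1, P2, P3, P4, P5, P6
Negated (eliminate): ~P2, ~P4, ~P5, ~P6
Remaining disjuncts: P1, P3
Count = 6 - 4 = 2

2


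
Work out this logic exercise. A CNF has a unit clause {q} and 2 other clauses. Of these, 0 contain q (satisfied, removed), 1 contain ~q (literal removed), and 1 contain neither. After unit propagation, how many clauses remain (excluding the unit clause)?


Satisfied (removed): 0
Shortened (remain): 1
Unchanged (remain): 1
Remaining = 1 + 1 = 2

2


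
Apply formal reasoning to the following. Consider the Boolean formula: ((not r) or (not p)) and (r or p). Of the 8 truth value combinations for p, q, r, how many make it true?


Evaluate all 8 assignments for p, q, r:
p=0, q=0, r=0: 0
p=0, q=0, r=1: 1
p=0, q=1, r=0: 0
p=0, q=1, r=1: 1
p=1, q=0, r=0: 1
p=1, q=0, r=1: 0
p=1, q=1, r=0: 1
p=1, q=1, r=1: 0
Satisfying count = 4

4


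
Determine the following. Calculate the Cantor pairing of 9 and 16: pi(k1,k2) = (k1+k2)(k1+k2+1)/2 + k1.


k1 + k2 = 25
(k1+k2)(k1+k2+1)/2 = 25 * 26 / 2 = 325
pi = 325 + 9 = 334

334


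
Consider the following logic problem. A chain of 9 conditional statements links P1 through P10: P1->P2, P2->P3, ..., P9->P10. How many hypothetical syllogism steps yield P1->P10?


With 9 implications in a chain connecting 10 propositions:
P1->P2, P2->P3, ..., P9->P10
Steps needed = (number of implications) - 1 = 9 - 1 = 8

8


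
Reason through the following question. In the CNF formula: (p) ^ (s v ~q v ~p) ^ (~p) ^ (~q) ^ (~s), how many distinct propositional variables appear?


Identify each variable that appears in the formula.
Variables found: p, q, s
Count = 3

3


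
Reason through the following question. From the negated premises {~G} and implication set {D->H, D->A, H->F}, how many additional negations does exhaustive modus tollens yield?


Initial negated facts: {~G}
Apply modus tollens to closure:
  (no implication fires)
Final negated: {~G}
New negations: {(none)}
Count = 0

0


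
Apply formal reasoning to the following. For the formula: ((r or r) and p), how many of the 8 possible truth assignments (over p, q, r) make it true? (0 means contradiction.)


Check all 8 assignments:
p=0, q=0, r=0: 0
p=0, q=0, r=1: 0
p=0, q=1, r=0: 0
p=0, q=1, r=1: 0
p=1, q=0, r=0: 0
p=1, q=0, r=1: 1
p=1, q=1, r=0: 0
p=1, q=1, r=1: 1
Count of True = 2

2


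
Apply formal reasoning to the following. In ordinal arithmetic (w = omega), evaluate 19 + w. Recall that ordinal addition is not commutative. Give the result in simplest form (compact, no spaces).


Compute 19 + w.
Ordinal + is associative but NOT commutative; for finite n>0, n + w = w but w + n stays w+n.
Any finite left addend is absorbed by w on the right: 19 + w = w.
Result = w

w


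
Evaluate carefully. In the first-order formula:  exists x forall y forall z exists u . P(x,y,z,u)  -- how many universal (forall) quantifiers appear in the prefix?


Quantifier prefix: exists x forall y forall z exists u
Mark each quantifier type:
  E U U E
Universal count = 2, Existential count = 2
Asked for universal (forall) quantifiers: 2

2


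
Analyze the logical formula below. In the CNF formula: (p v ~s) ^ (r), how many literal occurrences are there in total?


Counting literals in each clause:
Clause 1: 2 literal(s)
Clause 2: 1 literal(s)
Total = 3

3


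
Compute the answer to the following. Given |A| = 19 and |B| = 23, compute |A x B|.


The Cartesian product A x B contains all ordered pairs (a, b).
|A x B| = |A| * |B| = 19 * 23 = 437

437


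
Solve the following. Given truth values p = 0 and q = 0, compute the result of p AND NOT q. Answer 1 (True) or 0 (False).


p = 0, q = 0
Operation: p AND NOT q
Evaluate: 0 AND NOT 0 = 0

0


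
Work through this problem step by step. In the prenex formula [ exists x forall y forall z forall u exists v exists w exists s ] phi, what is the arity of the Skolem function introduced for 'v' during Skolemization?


Quantifier prefix: exists x forall y forall z forall u exists v exists w exists s
'v' is existentially quantified at position 5.
Universal variables preceding it: y, z, u
Skolem function arity = 3

3


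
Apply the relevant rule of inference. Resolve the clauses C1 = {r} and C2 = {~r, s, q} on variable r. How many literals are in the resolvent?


Remove r from C1 and ~r from C2.
C1 remainder: {}
C2 remainder: {s, q}
Union (resolvent): {q, s}
Resolvent has 2 literal(s).

2


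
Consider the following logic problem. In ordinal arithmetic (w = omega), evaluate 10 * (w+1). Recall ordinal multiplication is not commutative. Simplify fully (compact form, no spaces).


Compute 10 * (w+1).
Ordinal * is associative and left-distributive over +, but NOT commutative; for finite n>1, n*w = w but w*n stays w*n.
By left-distributivity: 10 * (w+1) = 10*w + 10*1 = w + 10 = w+10.
Result = w+10

w+10


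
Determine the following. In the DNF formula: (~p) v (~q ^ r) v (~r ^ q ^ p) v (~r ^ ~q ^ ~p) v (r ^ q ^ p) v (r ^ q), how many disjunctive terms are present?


A DNF formula is a disjunction of terms (conjunctions).
Terms are separated by v.
Counting the disjuncts: 6 terms.

6


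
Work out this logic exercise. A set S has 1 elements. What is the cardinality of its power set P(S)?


The power set of a set with n elements has 2^n elements.
|P(S)| = 2^1 = 2

2


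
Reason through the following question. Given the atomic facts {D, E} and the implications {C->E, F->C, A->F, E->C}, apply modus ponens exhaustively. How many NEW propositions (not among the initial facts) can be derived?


Initial facts: {D, E}
Apply modus ponens to closure:
  E and E->C  =>  C
Final known: {C, D, E}
New propositions: {C}
Count = 1

1


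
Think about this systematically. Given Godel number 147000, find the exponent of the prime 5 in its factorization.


Factorize 147000 by dividing by 5 repeatedly.
Division steps: 5 divides 147000 exactly 3 time(s).
Exponent of 5 = 3

3


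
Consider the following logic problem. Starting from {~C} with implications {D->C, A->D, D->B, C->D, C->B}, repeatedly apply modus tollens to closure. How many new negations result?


Initial negated facts: {~C}
Apply modus tollens to closure:
  ~C and D->C  =>  ~D
  ~D and A->D  =>  ~A
Final negated: {~A, ~C, ~D}
New negations: {~A, ~D}
Count = 2

2


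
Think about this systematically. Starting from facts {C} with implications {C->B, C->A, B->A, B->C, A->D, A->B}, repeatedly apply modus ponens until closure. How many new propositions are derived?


Initial facts: {C}
Apply modus ponens to closure:
  C and C->B  =>  B
  C and C->A  =>  A
  A and A->D  =>  D
Final known: {A, B, C, D}
New propositions: {A, B, D}
Count = 3

3


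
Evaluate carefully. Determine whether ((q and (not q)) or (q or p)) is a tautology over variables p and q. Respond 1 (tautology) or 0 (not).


Check all 4 assignments:
p=0, q=0: 0
p=0, q=1: 1
p=1, q=0: 1
p=1, q=1: 1
Satisfying count = 3/4.
Tautology iff count = 4: no.

0


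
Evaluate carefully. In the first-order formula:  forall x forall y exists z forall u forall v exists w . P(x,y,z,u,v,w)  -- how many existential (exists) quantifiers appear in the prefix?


Quantifier prefix: forall x forall y exists z forall u forall v exists w
Mark each quantifier type:
  U U E U U E
Universal count = 4, Existential count = 2
Asked for existential (exists) quantifiers: 2

2


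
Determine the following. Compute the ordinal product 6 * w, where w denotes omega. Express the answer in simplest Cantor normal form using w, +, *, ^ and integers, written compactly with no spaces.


Compute 6 * w.
Ordinal * is associative and left-distributive over +, but NOT commutative; for finite n>1, n*w = w but w*n stays w*n.
For finite n>0, n * w = sup{n*k : k<w} = w. So 6 * w = w.
Result = w

w


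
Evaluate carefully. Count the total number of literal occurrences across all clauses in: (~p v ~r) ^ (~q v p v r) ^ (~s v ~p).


Counting literals in each clause:
Clause 1: 2 literal(s)
Clause 2: 3 literal(s)
Clause 3: 2 literal(s)
Total = 7

7


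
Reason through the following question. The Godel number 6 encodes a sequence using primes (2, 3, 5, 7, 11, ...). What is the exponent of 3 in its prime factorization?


Factorize 6 by dividing by 3 repeatedly.
Division steps: 3 divides 6 exactly 1 time(s).
Exponent of 3 = 1

1


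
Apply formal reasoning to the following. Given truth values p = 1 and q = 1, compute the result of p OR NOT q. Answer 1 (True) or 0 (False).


p = 1, q = 1
Operation: p OR NOT q
Evaluate: 1 OR NOT 1 = 1

1


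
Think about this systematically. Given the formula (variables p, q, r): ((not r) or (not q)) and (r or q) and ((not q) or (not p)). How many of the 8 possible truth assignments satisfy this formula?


Evaluate all 8 assignments for p, q, r:
p=0, q=0, r=0: 0
p=0, q=0, r=1: 1
p=0, q=1, r=0: 1
p=0, q=1, r=1: 0
p=1, q=0, r=0: 0
p=1, q=0, r=1: 1
p=1, q=1, r=0: 0
p=1, q=1, r=1: 0
Satisfying count = 3

3


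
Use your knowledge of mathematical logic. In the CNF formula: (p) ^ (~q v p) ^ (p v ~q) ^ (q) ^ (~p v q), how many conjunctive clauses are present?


A CNF formula is a conjunction of clauses.
Clauses are separated by ^.
Counting the conjuncts: 5 clauses.

5


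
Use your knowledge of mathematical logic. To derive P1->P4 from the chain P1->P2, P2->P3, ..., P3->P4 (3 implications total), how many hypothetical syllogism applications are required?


With 3 implications in a chain connecting 4 propositions:
P1->P2, P2->P3, ..., P3->P4
Steps needed = (number of implications) - 1 = 3 - 1 = 2

2


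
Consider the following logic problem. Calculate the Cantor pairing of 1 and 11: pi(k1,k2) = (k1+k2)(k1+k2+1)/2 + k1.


k1 + k2 = 12
(k1+k2)(k1+k2+1)/2 = 12 * 13 / 2 = 78
pi = 78 + 1 = 79

79


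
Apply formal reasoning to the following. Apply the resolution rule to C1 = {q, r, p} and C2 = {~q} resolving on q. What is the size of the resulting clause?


Remove q from C1 and ~q from C2.
C1 remainder: {r, p}
C2 remainder: {}
Union (resolvent): {p, r}
Resolvent has 2 literal(s).

2


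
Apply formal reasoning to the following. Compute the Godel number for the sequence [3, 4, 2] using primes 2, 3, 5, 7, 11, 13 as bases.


Encode each element as an exponent of the corresponding prime:
  2^3 = 8
  3^4 = 81
  5^2 = 25
Product = 8 * 81 * 25 = 16200

16200


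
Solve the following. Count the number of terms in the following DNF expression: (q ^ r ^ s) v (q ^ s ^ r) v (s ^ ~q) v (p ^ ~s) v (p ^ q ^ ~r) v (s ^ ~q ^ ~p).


A DNF formula is a disjunction of terms (conjunctions).
Terms are separated by v.
Counting the disjuncts: 6 terms.

6


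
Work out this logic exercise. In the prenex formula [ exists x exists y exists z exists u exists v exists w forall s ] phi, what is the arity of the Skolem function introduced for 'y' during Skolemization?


Quantifier prefix: exists x exists y exists z exists u exists v exists w forall s
'y' is existentially quantified at position 2.
No universal quantifiers precede it.
Skolem function arity = 0 (a Skolem constant)

0


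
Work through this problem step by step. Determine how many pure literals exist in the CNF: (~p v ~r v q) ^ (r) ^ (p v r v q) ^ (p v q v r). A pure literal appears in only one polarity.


Check each variable for pure literal status:
p: mixed (not pure)
q: pure positive
r: mixed (not pure)
Pure literal count = 1

1


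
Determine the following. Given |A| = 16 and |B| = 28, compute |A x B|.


The Cartesian product A x B contains all ordered pairs (a, b).
|A x B| = |A| * |B| = 16 * 28 = 448

448


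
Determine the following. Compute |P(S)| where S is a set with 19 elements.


The power set of a set with n elements has 2^n elements.
|P(S)| = 2^19 = 524288

524288


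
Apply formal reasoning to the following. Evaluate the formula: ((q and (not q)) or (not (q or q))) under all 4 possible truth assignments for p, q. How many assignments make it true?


Check all 4 assignments:
p=0, q=0: 1
p=0, q=1: 0
p=1, q=0: 1
p=1, q=1: 0
Count of True = 2

2


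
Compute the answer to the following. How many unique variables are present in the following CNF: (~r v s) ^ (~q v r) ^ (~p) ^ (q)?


Identify each variable that appears in the formula.
Variables found: p, q, r, s
Count = 4

4


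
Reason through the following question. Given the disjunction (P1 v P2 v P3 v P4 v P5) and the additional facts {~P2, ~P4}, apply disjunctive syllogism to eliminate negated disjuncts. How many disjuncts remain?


Original disjuncts (5): P1, P2, P3, P4, P5
Negated (eliminate): ~P2, ~P4
Remaining disjuncts: P1, P3, P5
Count = 5 - 2 = 3

3


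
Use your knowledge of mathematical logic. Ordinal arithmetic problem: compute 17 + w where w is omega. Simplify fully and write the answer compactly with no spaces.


Compute 17 + w.
Ordinal + is associative but NOT commutative; for finite n>0, n + w = w but w + n stays w+n.
Any finite left addend is absorbed by w on the right: 17 + w = w.
Result = w

w


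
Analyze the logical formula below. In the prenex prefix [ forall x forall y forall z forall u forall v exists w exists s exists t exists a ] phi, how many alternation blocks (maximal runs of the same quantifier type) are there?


Quantifier-type sequence: A A A A A E E E E  (A=forall, E=exists)
Group into maximal same-type runs:
  Ax5 | Ex4
Number of blocks = 2

2


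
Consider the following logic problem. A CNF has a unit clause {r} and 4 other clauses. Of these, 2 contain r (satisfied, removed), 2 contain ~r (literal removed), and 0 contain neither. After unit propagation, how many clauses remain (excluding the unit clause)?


Satisfied (removed): 2
Shortened (remain): 2
Unchanged (remain): 0
Remaining = 2 + 0 = 2

2


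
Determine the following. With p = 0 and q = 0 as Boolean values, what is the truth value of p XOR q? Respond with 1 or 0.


p = 0, q = 0
Operation: p XOR q
Evaluate: 0 XOR 0 = 0

0


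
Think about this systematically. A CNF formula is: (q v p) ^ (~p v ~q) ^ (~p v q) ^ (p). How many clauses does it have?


A CNF formula is a conjunction of clauses.
Clauses are separated by ^.
Counting the conjuncts: 4 clauses.

4


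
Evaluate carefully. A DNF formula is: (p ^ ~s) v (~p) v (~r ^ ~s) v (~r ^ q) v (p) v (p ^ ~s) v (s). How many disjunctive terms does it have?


A DNF formula is a disjunction of terms (conjunctions).
Terms are separated by v.
Counting the disjuncts: 7 terms.

7


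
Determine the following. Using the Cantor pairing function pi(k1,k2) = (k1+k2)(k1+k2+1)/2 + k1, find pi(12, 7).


k1 + k2 = 19
(k1+k2)(k1+k2+1)/2 = 19 * 20 / 2 = 190
pi = 190 + 12 = 202

202


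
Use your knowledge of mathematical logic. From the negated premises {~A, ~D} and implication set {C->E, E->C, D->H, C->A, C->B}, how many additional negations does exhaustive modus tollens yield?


Initial negated facts: {~A, ~D}
Apply modus tollens to closure:
  ~A and C->A  =>  ~C
  ~C and E->C  =>  ~E
Final negated: {~A, ~C, ~D, ~E}
New negations: {~C, ~E}
Count = 2

2


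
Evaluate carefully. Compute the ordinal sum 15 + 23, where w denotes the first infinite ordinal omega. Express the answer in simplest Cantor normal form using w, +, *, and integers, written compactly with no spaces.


Compute 15 + 23.
Ordinal + is associative but NOT commutative; for finite n>0, n + w = w but w + n stays w+n.
Both operands finite; ordinal + agrees with natural +: 15 + 23 = 38.
Result = 38

38


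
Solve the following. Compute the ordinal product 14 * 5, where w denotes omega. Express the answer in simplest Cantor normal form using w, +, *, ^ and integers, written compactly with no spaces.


Compute 14 * 5.
Ordinal * is associative and left-distributive over +, but NOT commutative; for finite n>1, n*w = w but w*n stays w*n.
Both finite; ordinal * agrees with natural *: 14 * 5 = 70.
Result = 70

70


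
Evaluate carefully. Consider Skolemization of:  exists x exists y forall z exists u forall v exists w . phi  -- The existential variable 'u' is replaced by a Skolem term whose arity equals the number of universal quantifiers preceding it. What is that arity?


Quantifier prefix: exists x exists y forall z exists u forall v exists w
'u' is existentially quantified at position 4.
Universal variables preceding it: z
Skolem function arity = 1

1


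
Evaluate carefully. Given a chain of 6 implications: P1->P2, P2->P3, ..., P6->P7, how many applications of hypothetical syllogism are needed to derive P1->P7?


With 6 implications in a chain connecting 7 propositions:
P1->P2, P2->P3, ..., P6->P7
Steps needed = (number of implications) - 1 = 6 - 1 = 5

5


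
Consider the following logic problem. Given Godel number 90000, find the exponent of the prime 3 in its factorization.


Factorize 90000 by dividing by 3 repeatedly.
Division steps: 3 divides 90000 exactly 2 time(s).
Exponent of 3 = 2

2


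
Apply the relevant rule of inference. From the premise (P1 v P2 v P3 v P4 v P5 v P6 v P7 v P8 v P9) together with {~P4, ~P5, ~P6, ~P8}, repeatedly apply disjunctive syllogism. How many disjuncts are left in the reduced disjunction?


Original disjuncts (9): P1, P2, P3, P4, P5, P6, P7, P8, P9
Negated (eliminate): ~P4, ~P5, ~P6, ~P8
Remaining disjuncts: P1, P2, P3, P7, P9
Count = 9 - 4 = 5

5


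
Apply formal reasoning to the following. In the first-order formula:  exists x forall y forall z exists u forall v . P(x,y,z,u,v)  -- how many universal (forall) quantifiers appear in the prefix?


Quantifier prefix: exists x forall y forall z exists u forall v
Mark each quantifier type:
  E U U E U
Universal count = 3, Existential count = 2
Asked for universal (forall) quantifiers: 3

3


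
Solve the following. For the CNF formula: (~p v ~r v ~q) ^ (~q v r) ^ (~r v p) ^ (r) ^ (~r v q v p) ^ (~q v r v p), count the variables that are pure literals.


Check each variable for pure literal status:
p: mixed (not pure)
q: mixed (not pure)
r: mixed (not pure)
Pure literal count = 0

0
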